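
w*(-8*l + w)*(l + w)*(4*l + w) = -32*l^3*w - 36*l^2*w^2 - 3*l*w^3 + w^4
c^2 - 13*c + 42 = (c - 7)*(c - 6)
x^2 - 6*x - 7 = (x - 7)*(x + 1)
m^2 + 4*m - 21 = (m - 3)*(m + 7)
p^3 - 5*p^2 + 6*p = p*(p - 3)*(p - 2)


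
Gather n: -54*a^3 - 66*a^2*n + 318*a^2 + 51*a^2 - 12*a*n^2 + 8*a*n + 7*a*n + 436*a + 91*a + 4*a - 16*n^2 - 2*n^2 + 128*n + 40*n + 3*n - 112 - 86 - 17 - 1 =-54*a^3 + 369*a^2 + 531*a + n^2*(-12*a - 18) + n*(-66*a^2 + 15*a + 171) - 216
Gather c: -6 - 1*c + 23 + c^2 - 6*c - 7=c^2 - 7*c + 10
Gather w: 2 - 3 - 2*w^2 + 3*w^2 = w^2 - 1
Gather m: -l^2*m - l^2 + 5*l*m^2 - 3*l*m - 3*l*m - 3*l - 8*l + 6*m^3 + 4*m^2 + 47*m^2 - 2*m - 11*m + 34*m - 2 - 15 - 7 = -l^2 - 11*l + 6*m^3 + m^2*(5*l + 51) + m*(-l^2 - 6*l + 21) - 24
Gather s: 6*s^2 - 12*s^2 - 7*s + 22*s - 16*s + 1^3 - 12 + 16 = -6*s^2 - s + 5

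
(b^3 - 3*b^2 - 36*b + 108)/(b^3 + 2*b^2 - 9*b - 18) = (b^2 - 36)/(b^2 + 5*b + 6)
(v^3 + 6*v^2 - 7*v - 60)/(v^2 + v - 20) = (v^2 + v - 12)/(v - 4)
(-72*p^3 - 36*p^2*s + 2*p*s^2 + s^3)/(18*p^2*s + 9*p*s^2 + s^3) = (-12*p^2 - 4*p*s + s^2)/(s*(3*p + s))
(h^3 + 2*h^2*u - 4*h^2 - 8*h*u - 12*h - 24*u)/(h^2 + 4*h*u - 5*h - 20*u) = (h^3 + 2*h^2*u - 4*h^2 - 8*h*u - 12*h - 24*u)/(h^2 + 4*h*u - 5*h - 20*u)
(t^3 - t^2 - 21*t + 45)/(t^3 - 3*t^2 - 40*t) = (t^2 - 6*t + 9)/(t*(t - 8))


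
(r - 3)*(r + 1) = r^2 - 2*r - 3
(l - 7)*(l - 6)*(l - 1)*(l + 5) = l^4 - 9*l^3 - 15*l^2 + 233*l - 210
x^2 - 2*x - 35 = (x - 7)*(x + 5)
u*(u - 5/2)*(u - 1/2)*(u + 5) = u^4 + 2*u^3 - 55*u^2/4 + 25*u/4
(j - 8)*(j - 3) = j^2 - 11*j + 24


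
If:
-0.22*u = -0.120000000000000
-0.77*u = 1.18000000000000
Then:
No Solution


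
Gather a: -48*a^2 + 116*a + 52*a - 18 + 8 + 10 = -48*a^2 + 168*a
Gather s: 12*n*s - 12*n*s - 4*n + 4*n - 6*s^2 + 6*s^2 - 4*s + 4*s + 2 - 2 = 0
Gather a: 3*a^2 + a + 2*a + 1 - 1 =3*a^2 + 3*a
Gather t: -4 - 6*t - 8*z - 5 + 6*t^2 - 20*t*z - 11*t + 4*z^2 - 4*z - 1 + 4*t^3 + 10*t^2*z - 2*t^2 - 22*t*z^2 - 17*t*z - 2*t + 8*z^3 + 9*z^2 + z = 4*t^3 + t^2*(10*z + 4) + t*(-22*z^2 - 37*z - 19) + 8*z^3 + 13*z^2 - 11*z - 10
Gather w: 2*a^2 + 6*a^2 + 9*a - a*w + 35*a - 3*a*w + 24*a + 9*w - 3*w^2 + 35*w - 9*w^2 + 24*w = 8*a^2 + 68*a - 12*w^2 + w*(68 - 4*a)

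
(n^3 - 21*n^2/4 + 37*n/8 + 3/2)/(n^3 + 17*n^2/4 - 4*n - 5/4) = (n^2 - 11*n/2 + 6)/(n^2 + 4*n - 5)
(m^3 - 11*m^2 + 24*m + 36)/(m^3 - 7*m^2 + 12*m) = (m^3 - 11*m^2 + 24*m + 36)/(m*(m^2 - 7*m + 12))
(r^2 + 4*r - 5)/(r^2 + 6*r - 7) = (r + 5)/(r + 7)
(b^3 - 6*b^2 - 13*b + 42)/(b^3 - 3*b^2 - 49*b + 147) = (b^2 + b - 6)/(b^2 + 4*b - 21)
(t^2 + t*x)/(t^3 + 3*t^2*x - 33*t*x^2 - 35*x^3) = t/(t^2 + 2*t*x - 35*x^2)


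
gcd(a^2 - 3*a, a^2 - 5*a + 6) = a - 3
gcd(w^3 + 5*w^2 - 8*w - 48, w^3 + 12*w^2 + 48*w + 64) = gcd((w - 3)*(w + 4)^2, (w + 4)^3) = w^2 + 8*w + 16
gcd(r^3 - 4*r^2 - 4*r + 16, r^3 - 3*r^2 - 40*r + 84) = r - 2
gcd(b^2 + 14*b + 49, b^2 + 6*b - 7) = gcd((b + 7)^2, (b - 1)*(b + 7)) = b + 7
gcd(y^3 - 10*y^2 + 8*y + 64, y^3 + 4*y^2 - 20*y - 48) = y^2 - 2*y - 8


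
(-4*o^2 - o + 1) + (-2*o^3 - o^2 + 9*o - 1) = -2*o^3 - 5*o^2 + 8*o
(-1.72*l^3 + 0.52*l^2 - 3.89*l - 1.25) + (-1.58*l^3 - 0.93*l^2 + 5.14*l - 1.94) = -3.3*l^3 - 0.41*l^2 + 1.25*l - 3.19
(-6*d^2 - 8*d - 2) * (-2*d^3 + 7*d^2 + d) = 12*d^5 - 26*d^4 - 58*d^3 - 22*d^2 - 2*d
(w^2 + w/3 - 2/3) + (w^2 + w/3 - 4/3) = 2*w^2 + 2*w/3 - 2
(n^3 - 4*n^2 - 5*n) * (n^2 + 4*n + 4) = n^5 - 17*n^3 - 36*n^2 - 20*n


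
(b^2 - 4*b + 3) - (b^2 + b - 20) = 23 - 5*b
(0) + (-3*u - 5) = -3*u - 5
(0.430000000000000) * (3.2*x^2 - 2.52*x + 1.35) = 1.376*x^2 - 1.0836*x + 0.5805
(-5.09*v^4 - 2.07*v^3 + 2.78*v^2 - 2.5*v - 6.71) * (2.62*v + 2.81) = -13.3358*v^5 - 19.7263*v^4 + 1.4669*v^3 + 1.2618*v^2 - 24.6052*v - 18.8551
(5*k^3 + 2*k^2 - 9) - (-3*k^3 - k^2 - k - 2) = 8*k^3 + 3*k^2 + k - 7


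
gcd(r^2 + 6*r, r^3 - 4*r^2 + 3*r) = r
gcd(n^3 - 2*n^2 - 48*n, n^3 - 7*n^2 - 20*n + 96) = n - 8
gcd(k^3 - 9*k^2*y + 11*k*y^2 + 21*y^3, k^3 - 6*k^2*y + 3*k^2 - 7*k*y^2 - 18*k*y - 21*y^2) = -k^2 + 6*k*y + 7*y^2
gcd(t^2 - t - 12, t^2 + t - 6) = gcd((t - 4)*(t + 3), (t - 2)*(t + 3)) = t + 3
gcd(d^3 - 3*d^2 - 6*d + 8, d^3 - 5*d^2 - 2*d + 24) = d^2 - 2*d - 8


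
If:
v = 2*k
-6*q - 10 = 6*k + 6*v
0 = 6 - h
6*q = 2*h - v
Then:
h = 6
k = -11/8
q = 59/24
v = -11/4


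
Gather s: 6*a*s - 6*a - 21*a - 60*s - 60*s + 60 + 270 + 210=-27*a + s*(6*a - 120) + 540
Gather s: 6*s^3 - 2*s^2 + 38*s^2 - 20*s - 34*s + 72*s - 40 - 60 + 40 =6*s^3 + 36*s^2 + 18*s - 60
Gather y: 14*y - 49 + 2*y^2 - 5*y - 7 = 2*y^2 + 9*y - 56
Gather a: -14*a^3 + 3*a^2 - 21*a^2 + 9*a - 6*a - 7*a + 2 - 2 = -14*a^3 - 18*a^2 - 4*a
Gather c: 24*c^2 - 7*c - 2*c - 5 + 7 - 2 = 24*c^2 - 9*c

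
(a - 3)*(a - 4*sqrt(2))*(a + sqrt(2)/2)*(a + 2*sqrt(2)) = a^4 - 3*a^3 - 3*sqrt(2)*a^3/2 - 18*a^2 + 9*sqrt(2)*a^2/2 - 8*sqrt(2)*a + 54*a + 24*sqrt(2)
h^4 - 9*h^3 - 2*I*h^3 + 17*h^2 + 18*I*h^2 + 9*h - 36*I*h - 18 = (h - 6)*(h - 3)*(h - I)^2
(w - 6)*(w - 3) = w^2 - 9*w + 18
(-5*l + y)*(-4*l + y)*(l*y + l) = 20*l^3*y + 20*l^3 - 9*l^2*y^2 - 9*l^2*y + l*y^3 + l*y^2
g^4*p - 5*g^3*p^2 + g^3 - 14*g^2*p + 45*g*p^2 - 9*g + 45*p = (g - 3)*(g + 3)*(g - 5*p)*(g*p + 1)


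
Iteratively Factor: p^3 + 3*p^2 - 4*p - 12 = (p + 2)*(p^2 + p - 6) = (p - 2)*(p + 2)*(p + 3)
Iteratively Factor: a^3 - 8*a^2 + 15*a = (a - 5)*(a^2 - 3*a) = (a - 5)*(a - 3)*(a)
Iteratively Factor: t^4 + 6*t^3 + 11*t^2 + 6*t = (t + 3)*(t^3 + 3*t^2 + 2*t) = (t + 1)*(t + 3)*(t^2 + 2*t) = (t + 1)*(t + 2)*(t + 3)*(t)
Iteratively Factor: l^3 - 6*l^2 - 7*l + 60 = (l - 4)*(l^2 - 2*l - 15) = (l - 5)*(l - 4)*(l + 3)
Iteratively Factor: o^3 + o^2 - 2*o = (o - 1)*(o^2 + 2*o) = o*(o - 1)*(o + 2)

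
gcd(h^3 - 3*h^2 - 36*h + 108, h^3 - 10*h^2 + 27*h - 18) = h^2 - 9*h + 18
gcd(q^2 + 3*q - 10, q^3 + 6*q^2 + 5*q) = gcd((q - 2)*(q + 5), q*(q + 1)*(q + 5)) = q + 5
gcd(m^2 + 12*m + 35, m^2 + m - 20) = m + 5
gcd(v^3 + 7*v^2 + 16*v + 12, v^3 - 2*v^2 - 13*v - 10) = v + 2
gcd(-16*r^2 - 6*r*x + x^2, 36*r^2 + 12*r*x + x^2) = 1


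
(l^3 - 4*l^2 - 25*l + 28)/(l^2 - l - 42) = (l^2 + 3*l - 4)/(l + 6)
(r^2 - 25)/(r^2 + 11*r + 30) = (r - 5)/(r + 6)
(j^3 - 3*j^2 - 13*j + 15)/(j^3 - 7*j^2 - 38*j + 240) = (j^2 + 2*j - 3)/(j^2 - 2*j - 48)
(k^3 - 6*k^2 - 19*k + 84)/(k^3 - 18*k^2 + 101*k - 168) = (k + 4)/(k - 8)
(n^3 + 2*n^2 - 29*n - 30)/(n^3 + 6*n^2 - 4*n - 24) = (n^2 - 4*n - 5)/(n^2 - 4)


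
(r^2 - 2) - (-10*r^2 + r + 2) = 11*r^2 - r - 4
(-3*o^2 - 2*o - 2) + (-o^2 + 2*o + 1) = -4*o^2 - 1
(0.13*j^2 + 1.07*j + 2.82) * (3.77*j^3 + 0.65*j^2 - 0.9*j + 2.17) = 0.4901*j^5 + 4.1184*j^4 + 11.2099*j^3 + 1.1521*j^2 - 0.2161*j + 6.1194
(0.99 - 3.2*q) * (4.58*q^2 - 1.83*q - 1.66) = -14.656*q^3 + 10.3902*q^2 + 3.5003*q - 1.6434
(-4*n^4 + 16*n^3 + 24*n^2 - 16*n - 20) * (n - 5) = -4*n^5 + 36*n^4 - 56*n^3 - 136*n^2 + 60*n + 100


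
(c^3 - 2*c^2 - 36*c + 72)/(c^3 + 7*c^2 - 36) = (c - 6)/(c + 3)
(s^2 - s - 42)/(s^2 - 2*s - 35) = (s + 6)/(s + 5)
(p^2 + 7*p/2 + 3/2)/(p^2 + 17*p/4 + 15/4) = 2*(2*p + 1)/(4*p + 5)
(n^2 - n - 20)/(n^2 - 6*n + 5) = (n + 4)/(n - 1)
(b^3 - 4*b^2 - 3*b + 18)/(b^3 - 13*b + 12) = (b^2 - b - 6)/(b^2 + 3*b - 4)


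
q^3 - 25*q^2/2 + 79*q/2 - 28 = (q - 8)*(q - 7/2)*(q - 1)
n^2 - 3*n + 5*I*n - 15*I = (n - 3)*(n + 5*I)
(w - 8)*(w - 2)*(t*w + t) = t*w^3 - 9*t*w^2 + 6*t*w + 16*t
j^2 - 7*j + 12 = (j - 4)*(j - 3)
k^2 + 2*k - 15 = (k - 3)*(k + 5)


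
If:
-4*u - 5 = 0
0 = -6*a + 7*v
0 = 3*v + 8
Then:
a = -28/9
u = -5/4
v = -8/3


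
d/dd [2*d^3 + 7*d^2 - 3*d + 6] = 6*d^2 + 14*d - 3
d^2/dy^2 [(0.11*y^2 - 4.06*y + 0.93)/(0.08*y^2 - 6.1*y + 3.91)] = (0.0553920000000001*y^3 - 0.170736000000002*y^2 + 4.89676799999995*y - 121.677946)/(0.000512*y^6 - 0.11712*y^5 + 9.005472*y^4 - 238.42948*y^3 + 440.142444*y^2 - 279.77223*y + 59.776471)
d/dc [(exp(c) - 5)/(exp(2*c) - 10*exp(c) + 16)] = (-2*(exp(c) - 5)^2 + exp(2*c) - 10*exp(c) + 16)*exp(c)/(exp(2*c) - 10*exp(c) + 16)^2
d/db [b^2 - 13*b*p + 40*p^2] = 2*b - 13*p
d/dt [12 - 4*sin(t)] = -4*cos(t)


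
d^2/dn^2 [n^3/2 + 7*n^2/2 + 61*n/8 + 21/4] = 3*n + 7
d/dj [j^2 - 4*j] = 2*j - 4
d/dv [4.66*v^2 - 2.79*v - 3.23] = 9.32*v - 2.79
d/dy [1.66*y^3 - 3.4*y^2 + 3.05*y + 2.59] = 4.98*y^2 - 6.8*y + 3.05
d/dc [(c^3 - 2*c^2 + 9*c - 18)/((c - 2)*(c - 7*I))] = (c^2 - 14*I*c - 9)/(c^2 - 14*I*c - 49)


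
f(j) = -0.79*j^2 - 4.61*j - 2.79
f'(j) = -1.58*j - 4.61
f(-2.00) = 3.27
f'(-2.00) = -1.45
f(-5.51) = -1.37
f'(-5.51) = 4.10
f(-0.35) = -1.27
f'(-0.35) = -4.06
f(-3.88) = 3.20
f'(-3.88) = 1.52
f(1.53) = -11.69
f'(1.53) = -7.03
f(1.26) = -9.85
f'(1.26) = -6.60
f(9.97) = -127.28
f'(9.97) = -20.36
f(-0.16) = -2.07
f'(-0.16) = -4.36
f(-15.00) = -111.39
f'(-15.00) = 19.09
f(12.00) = -171.87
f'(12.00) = -23.57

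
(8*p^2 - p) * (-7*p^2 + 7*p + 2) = -56*p^4 + 63*p^3 + 9*p^2 - 2*p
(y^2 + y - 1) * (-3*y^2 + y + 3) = -3*y^4 - 2*y^3 + 7*y^2 + 2*y - 3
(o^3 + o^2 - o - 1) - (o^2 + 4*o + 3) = o^3 - 5*o - 4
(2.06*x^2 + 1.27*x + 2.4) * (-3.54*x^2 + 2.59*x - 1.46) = -7.2924*x^4 + 0.8396*x^3 - 8.2143*x^2 + 4.3618*x - 3.504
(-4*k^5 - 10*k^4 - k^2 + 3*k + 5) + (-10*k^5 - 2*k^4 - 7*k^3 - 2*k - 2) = -14*k^5 - 12*k^4 - 7*k^3 - k^2 + k + 3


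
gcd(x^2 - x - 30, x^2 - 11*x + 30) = x - 6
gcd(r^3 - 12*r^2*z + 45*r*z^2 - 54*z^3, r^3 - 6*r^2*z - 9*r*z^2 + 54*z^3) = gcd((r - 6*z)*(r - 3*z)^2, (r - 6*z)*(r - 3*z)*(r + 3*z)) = r^2 - 9*r*z + 18*z^2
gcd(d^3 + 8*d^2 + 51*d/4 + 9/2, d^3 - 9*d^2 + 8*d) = 1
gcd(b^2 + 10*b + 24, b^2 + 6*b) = b + 6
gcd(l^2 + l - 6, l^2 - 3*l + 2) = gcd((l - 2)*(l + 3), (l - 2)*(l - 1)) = l - 2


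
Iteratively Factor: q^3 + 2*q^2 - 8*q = (q)*(q^2 + 2*q - 8) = q*(q + 4)*(q - 2)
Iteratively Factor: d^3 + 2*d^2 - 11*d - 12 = (d + 1)*(d^2 + d - 12) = (d + 1)*(d + 4)*(d - 3)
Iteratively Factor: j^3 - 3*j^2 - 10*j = (j + 2)*(j^2 - 5*j) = j*(j + 2)*(j - 5)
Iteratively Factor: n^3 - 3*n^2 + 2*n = (n - 2)*(n^2 - n) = n*(n - 2)*(n - 1)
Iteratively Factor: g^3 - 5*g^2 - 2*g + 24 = (g - 4)*(g^2 - g - 6) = (g - 4)*(g + 2)*(g - 3)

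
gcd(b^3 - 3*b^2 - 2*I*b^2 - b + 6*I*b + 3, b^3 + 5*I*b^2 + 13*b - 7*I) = b^2 - 2*I*b - 1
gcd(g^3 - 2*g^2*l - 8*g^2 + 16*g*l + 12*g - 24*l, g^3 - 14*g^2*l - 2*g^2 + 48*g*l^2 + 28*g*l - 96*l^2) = g - 2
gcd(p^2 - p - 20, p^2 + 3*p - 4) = p + 4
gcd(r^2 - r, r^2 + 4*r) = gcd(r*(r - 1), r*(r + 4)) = r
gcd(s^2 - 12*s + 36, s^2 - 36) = s - 6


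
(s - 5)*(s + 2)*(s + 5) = s^3 + 2*s^2 - 25*s - 50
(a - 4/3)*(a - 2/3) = a^2 - 2*a + 8/9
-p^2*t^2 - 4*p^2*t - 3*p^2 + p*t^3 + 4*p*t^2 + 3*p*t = (-p + t)*(t + 3)*(p*t + p)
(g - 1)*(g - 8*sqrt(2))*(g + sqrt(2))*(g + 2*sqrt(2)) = g^4 - 5*sqrt(2)*g^3 - g^3 - 44*g^2 + 5*sqrt(2)*g^2 - 32*sqrt(2)*g + 44*g + 32*sqrt(2)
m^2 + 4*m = m*(m + 4)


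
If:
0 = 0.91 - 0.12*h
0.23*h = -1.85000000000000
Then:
No Solution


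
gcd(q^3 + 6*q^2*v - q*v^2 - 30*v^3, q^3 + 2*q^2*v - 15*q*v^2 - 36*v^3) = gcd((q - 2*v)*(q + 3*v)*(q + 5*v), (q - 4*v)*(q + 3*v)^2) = q + 3*v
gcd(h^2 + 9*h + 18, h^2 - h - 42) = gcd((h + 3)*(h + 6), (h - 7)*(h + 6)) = h + 6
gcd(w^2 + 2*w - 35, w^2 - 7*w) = 1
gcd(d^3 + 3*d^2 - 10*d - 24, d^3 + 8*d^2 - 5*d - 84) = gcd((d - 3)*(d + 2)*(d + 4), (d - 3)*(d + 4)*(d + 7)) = d^2 + d - 12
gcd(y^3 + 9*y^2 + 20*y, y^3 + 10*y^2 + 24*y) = y^2 + 4*y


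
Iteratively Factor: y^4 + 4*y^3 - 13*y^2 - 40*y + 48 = (y + 4)*(y^3 - 13*y + 12) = (y - 1)*(y + 4)*(y^2 + y - 12) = (y - 1)*(y + 4)^2*(y - 3)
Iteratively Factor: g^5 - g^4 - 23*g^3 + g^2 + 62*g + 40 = (g - 2)*(g^4 + g^3 - 21*g^2 - 41*g - 20) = (g - 2)*(g + 1)*(g^3 - 21*g - 20) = (g - 5)*(g - 2)*(g + 1)*(g^2 + 5*g + 4) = (g - 5)*(g - 2)*(g + 1)^2*(g + 4)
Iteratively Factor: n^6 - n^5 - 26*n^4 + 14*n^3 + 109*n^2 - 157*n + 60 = (n + 4)*(n^5 - 5*n^4 - 6*n^3 + 38*n^2 - 43*n + 15) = (n - 5)*(n + 4)*(n^4 - 6*n^2 + 8*n - 3) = (n - 5)*(n - 1)*(n + 4)*(n^3 + n^2 - 5*n + 3) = (n - 5)*(n - 1)^2*(n + 4)*(n^2 + 2*n - 3) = (n - 5)*(n - 1)^2*(n + 3)*(n + 4)*(n - 1)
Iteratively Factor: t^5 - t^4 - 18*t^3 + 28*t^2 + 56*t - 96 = (t - 2)*(t^4 + t^3 - 16*t^2 - 4*t + 48) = (t - 3)*(t - 2)*(t^3 + 4*t^2 - 4*t - 16) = (t - 3)*(t - 2)^2*(t^2 + 6*t + 8) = (t - 3)*(t - 2)^2*(t + 4)*(t + 2)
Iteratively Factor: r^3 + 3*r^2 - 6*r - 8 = (r - 2)*(r^2 + 5*r + 4) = (r - 2)*(r + 1)*(r + 4)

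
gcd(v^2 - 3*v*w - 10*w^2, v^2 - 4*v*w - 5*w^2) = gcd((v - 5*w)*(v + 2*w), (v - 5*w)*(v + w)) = v - 5*w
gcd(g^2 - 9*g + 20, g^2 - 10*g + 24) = g - 4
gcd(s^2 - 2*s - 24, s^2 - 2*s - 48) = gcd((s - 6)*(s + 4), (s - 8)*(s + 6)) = 1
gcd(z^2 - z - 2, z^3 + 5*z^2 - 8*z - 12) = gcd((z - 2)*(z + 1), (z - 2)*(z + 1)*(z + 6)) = z^2 - z - 2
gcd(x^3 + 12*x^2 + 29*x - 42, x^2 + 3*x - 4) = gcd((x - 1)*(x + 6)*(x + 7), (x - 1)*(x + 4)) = x - 1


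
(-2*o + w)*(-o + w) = 2*o^2 - 3*o*w + w^2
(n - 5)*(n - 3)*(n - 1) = n^3 - 9*n^2 + 23*n - 15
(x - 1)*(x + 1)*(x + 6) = x^3 + 6*x^2 - x - 6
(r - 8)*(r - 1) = r^2 - 9*r + 8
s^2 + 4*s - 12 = (s - 2)*(s + 6)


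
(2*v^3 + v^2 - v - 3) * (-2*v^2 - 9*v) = -4*v^5 - 20*v^4 - 7*v^3 + 15*v^2 + 27*v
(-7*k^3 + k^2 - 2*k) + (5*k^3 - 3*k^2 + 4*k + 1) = -2*k^3 - 2*k^2 + 2*k + 1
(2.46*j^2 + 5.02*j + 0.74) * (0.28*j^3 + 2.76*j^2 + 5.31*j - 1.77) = 0.6888*j^5 + 8.1952*j^4 + 27.125*j^3 + 24.3444*j^2 - 4.956*j - 1.3098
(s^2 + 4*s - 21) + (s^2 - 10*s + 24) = 2*s^2 - 6*s + 3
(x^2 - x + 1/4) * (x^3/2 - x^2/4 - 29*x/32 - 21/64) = x^5/2 - 3*x^4/4 - 17*x^3/32 + 33*x^2/64 + 13*x/128 - 21/256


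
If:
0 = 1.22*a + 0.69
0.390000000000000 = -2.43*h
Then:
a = -0.57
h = -0.16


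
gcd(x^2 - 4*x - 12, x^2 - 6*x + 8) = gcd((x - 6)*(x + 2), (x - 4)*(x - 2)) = 1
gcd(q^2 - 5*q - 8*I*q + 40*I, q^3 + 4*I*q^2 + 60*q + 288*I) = q - 8*I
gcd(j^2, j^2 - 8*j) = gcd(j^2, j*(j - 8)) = j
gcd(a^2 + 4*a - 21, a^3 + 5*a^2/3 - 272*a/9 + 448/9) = a + 7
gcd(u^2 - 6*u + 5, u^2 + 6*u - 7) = u - 1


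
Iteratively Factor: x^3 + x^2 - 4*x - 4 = (x + 1)*(x^2 - 4) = (x - 2)*(x + 1)*(x + 2)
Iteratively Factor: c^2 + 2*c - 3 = (c + 3)*(c - 1)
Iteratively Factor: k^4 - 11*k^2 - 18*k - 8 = (k - 4)*(k^3 + 4*k^2 + 5*k + 2) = (k - 4)*(k + 1)*(k^2 + 3*k + 2) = (k - 4)*(k + 1)*(k + 2)*(k + 1)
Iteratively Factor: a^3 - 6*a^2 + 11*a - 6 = (a - 1)*(a^2 - 5*a + 6) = (a - 2)*(a - 1)*(a - 3)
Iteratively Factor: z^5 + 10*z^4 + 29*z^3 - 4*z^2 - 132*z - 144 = (z - 2)*(z^4 + 12*z^3 + 53*z^2 + 102*z + 72) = (z - 2)*(z + 3)*(z^3 + 9*z^2 + 26*z + 24) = (z - 2)*(z + 3)^2*(z^2 + 6*z + 8) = (z - 2)*(z + 2)*(z + 3)^2*(z + 4)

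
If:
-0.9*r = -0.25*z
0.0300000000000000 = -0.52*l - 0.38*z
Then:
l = -0.730769230769231*z - 0.0576923076923077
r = 0.277777777777778*z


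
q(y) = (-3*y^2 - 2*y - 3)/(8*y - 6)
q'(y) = (-6*y - 2)/(8*y - 6) - 8*(-3*y^2 - 2*y - 3)/(8*y - 6)^2 = 3*(-2*y^2 + 3*y + 3)/(16*y^2 - 24*y + 9)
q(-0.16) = 0.38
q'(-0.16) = 0.56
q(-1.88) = 0.47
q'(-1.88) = -0.26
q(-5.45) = 1.64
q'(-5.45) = -0.35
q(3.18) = -2.04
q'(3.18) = -0.24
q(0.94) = -4.95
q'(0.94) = 21.05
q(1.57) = -2.06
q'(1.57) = 0.78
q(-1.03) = 0.29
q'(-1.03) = -0.13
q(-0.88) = 0.27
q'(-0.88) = -0.08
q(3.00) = -2.00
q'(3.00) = -0.22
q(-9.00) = 2.92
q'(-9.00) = -0.37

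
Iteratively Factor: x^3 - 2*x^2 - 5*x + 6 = (x - 3)*(x^2 + x - 2) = (x - 3)*(x - 1)*(x + 2)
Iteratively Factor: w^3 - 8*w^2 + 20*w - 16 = (w - 4)*(w^2 - 4*w + 4) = (w - 4)*(w - 2)*(w - 2)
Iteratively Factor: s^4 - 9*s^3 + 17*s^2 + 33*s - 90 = (s - 3)*(s^3 - 6*s^2 - s + 30) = (s - 3)*(s + 2)*(s^2 - 8*s + 15) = (s - 3)^2*(s + 2)*(s - 5)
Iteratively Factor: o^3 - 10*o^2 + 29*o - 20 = (o - 1)*(o^2 - 9*o + 20) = (o - 5)*(o - 1)*(o - 4)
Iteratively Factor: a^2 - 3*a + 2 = (a - 2)*(a - 1)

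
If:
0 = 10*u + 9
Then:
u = -9/10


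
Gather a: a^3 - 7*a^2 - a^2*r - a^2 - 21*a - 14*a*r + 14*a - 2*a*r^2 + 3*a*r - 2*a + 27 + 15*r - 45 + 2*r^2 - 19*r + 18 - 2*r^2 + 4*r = a^3 + a^2*(-r - 8) + a*(-2*r^2 - 11*r - 9)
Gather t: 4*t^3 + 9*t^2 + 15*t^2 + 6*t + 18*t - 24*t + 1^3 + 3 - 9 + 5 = 4*t^3 + 24*t^2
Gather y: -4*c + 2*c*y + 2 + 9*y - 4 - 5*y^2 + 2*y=-4*c - 5*y^2 + y*(2*c + 11) - 2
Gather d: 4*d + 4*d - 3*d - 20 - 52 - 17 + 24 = 5*d - 65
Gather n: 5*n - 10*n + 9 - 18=-5*n - 9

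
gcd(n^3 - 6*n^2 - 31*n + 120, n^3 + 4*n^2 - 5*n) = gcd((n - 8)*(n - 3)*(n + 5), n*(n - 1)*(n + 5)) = n + 5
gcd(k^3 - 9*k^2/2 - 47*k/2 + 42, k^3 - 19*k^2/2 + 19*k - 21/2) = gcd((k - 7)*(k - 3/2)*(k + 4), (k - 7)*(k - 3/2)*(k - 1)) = k^2 - 17*k/2 + 21/2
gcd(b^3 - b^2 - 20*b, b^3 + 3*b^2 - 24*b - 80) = b^2 - b - 20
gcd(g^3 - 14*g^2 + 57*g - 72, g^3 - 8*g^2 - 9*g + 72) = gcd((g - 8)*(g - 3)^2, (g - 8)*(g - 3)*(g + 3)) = g^2 - 11*g + 24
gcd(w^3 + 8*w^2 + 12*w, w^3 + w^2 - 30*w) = w^2 + 6*w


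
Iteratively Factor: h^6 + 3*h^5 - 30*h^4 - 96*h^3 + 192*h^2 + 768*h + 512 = (h + 2)*(h^5 + h^4 - 32*h^3 - 32*h^2 + 256*h + 256) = (h + 2)*(h + 4)*(h^4 - 3*h^3 - 20*h^2 + 48*h + 64) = (h + 2)*(h + 4)^2*(h^3 - 7*h^2 + 8*h + 16) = (h - 4)*(h + 2)*(h + 4)^2*(h^2 - 3*h - 4) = (h - 4)^2*(h + 2)*(h + 4)^2*(h + 1)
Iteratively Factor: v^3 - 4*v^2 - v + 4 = (v + 1)*(v^2 - 5*v + 4) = (v - 4)*(v + 1)*(v - 1)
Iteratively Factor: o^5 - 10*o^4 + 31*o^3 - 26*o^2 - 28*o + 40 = (o - 2)*(o^4 - 8*o^3 + 15*o^2 + 4*o - 20) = (o - 2)*(o + 1)*(o^3 - 9*o^2 + 24*o - 20) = (o - 2)^2*(o + 1)*(o^2 - 7*o + 10) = (o - 5)*(o - 2)^2*(o + 1)*(o - 2)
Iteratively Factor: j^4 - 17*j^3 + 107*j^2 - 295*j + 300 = (j - 5)*(j^3 - 12*j^2 + 47*j - 60) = (j - 5)*(j - 3)*(j^2 - 9*j + 20) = (j - 5)^2*(j - 3)*(j - 4)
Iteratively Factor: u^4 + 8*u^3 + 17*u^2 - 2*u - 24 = (u + 3)*(u^3 + 5*u^2 + 2*u - 8) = (u + 2)*(u + 3)*(u^2 + 3*u - 4) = (u + 2)*(u + 3)*(u + 4)*(u - 1)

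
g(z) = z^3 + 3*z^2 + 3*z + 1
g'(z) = 3*z^2 + 6*z + 3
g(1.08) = 9.00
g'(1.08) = 12.98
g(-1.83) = -0.57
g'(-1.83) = 2.07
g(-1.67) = -0.30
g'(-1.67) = 1.35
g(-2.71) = -5.00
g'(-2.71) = 8.77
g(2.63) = 47.83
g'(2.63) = 39.53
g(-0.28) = 0.37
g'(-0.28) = 1.56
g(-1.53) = -0.15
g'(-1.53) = 0.84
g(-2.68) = -4.74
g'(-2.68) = 8.47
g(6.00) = 343.00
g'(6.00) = 147.00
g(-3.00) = -8.00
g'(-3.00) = 12.00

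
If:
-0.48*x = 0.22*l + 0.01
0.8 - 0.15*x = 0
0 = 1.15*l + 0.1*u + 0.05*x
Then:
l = -11.68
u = 131.67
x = 5.33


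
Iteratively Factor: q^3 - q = (q + 1)*(q^2 - q) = q*(q + 1)*(q - 1)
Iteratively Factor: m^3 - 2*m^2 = (m)*(m^2 - 2*m) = m*(m - 2)*(m)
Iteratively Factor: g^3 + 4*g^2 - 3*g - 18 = (g + 3)*(g^2 + g - 6) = (g - 2)*(g + 3)*(g + 3)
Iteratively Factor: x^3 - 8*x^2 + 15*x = (x)*(x^2 - 8*x + 15) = x*(x - 5)*(x - 3)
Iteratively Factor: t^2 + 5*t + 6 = (t + 2)*(t + 3)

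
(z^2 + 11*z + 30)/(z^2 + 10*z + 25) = (z + 6)/(z + 5)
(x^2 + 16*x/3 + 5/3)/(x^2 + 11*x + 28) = (3*x^2 + 16*x + 5)/(3*(x^2 + 11*x + 28))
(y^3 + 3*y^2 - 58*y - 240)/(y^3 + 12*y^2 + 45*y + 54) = (y^2 - 3*y - 40)/(y^2 + 6*y + 9)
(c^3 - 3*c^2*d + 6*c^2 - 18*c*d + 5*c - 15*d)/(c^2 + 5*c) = c - 3*d + 1 - 3*d/c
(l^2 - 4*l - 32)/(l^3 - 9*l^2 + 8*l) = (l + 4)/(l*(l - 1))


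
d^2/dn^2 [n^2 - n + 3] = 2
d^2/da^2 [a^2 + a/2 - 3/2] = 2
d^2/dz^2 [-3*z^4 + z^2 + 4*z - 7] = 2 - 36*z^2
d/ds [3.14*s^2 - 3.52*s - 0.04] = 6.28*s - 3.52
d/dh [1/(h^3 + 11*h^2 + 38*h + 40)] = (-3*h^2 - 22*h - 38)/(h^3 + 11*h^2 + 38*h + 40)^2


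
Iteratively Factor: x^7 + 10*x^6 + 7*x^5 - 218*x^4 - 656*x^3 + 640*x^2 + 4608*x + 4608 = (x + 2)*(x^6 + 8*x^5 - 9*x^4 - 200*x^3 - 256*x^2 + 1152*x + 2304) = (x + 2)*(x + 4)*(x^5 + 4*x^4 - 25*x^3 - 100*x^2 + 144*x + 576) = (x - 4)*(x + 2)*(x + 4)*(x^4 + 8*x^3 + 7*x^2 - 72*x - 144) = (x - 4)*(x - 3)*(x + 2)*(x + 4)*(x^3 + 11*x^2 + 40*x + 48) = (x - 4)*(x - 3)*(x + 2)*(x + 4)^2*(x^2 + 7*x + 12) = (x - 4)*(x - 3)*(x + 2)*(x + 3)*(x + 4)^2*(x + 4)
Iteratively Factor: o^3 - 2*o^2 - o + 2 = (o - 1)*(o^2 - o - 2) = (o - 1)*(o + 1)*(o - 2)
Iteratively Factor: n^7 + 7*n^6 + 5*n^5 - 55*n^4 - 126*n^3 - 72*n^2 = (n + 1)*(n^6 + 6*n^5 - n^4 - 54*n^3 - 72*n^2) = n*(n + 1)*(n^5 + 6*n^4 - n^3 - 54*n^2 - 72*n) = n*(n + 1)*(n + 3)*(n^4 + 3*n^3 - 10*n^2 - 24*n) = n*(n - 3)*(n + 1)*(n + 3)*(n^3 + 6*n^2 + 8*n) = n*(n - 3)*(n + 1)*(n + 3)*(n + 4)*(n^2 + 2*n) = n*(n - 3)*(n + 1)*(n + 2)*(n + 3)*(n + 4)*(n)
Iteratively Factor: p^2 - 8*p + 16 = (p - 4)*(p - 4)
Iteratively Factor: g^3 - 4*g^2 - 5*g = (g - 5)*(g^2 + g) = (g - 5)*(g + 1)*(g)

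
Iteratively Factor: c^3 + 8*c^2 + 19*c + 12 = (c + 4)*(c^2 + 4*c + 3) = (c + 1)*(c + 4)*(c + 3)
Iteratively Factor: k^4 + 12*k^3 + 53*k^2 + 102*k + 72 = (k + 3)*(k^3 + 9*k^2 + 26*k + 24) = (k + 2)*(k + 3)*(k^2 + 7*k + 12) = (k + 2)*(k + 3)^2*(k + 4)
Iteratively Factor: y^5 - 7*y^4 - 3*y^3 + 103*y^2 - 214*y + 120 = (y - 2)*(y^4 - 5*y^3 - 13*y^2 + 77*y - 60) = (y - 2)*(y - 1)*(y^3 - 4*y^2 - 17*y + 60) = (y - 2)*(y - 1)*(y + 4)*(y^2 - 8*y + 15) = (y - 3)*(y - 2)*(y - 1)*(y + 4)*(y - 5)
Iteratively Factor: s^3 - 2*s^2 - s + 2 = (s + 1)*(s^2 - 3*s + 2) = (s - 1)*(s + 1)*(s - 2)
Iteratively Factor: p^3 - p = (p + 1)*(p^2 - p) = (p - 1)*(p + 1)*(p)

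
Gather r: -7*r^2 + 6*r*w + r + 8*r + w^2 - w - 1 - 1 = -7*r^2 + r*(6*w + 9) + w^2 - w - 2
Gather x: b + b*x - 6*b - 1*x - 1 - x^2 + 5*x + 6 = -5*b - x^2 + x*(b + 4) + 5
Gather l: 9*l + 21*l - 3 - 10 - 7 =30*l - 20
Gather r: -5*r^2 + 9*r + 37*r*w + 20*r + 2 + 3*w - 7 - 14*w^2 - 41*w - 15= -5*r^2 + r*(37*w + 29) - 14*w^2 - 38*w - 20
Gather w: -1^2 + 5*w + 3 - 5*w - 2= 0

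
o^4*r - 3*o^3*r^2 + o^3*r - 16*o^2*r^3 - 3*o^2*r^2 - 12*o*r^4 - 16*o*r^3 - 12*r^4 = (o - 6*r)*(o + r)*(o + 2*r)*(o*r + r)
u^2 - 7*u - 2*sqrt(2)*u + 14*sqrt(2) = (u - 7)*(u - 2*sqrt(2))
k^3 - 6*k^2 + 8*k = k*(k - 4)*(k - 2)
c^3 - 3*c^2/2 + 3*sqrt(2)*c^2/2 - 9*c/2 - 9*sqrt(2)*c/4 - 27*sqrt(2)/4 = (c - 3)*(c + 3/2)*(c + 3*sqrt(2)/2)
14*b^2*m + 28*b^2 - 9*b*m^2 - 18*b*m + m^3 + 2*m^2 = (-7*b + m)*(-2*b + m)*(m + 2)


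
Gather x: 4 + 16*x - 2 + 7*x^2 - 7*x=7*x^2 + 9*x + 2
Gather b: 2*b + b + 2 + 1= 3*b + 3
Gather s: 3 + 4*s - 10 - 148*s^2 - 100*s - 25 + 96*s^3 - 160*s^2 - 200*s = 96*s^3 - 308*s^2 - 296*s - 32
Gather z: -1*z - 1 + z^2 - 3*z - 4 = z^2 - 4*z - 5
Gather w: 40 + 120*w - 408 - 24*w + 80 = 96*w - 288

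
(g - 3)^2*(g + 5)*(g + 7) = g^4 + 6*g^3 - 28*g^2 - 102*g + 315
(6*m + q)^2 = 36*m^2 + 12*m*q + q^2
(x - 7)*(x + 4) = x^2 - 3*x - 28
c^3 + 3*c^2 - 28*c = c*(c - 4)*(c + 7)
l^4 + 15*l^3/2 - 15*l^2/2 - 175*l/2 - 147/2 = (l - 7/2)*(l + 1)*(l + 3)*(l + 7)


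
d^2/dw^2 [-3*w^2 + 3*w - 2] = -6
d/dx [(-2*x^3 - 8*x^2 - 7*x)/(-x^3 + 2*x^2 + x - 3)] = 3*(-4*x^4 - 6*x^3 + 8*x^2 + 16*x + 7)/(x^6 - 4*x^5 + 2*x^4 + 10*x^3 - 11*x^2 - 6*x + 9)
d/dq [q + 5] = 1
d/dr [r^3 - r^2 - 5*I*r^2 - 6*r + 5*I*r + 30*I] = 3*r^2 - 2*r - 10*I*r - 6 + 5*I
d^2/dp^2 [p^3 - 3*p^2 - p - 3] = 6*p - 6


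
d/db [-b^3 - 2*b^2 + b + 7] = -3*b^2 - 4*b + 1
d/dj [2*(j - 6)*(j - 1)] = 4*j - 14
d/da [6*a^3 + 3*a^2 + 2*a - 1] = 18*a^2 + 6*a + 2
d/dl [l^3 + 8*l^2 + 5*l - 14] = 3*l^2 + 16*l + 5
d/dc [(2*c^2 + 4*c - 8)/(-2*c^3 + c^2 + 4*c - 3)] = 4*(c^3 + 5*c^2 - 6*c - 5)/(4*c^5 - 15*c^3 + 5*c^2 + 15*c - 9)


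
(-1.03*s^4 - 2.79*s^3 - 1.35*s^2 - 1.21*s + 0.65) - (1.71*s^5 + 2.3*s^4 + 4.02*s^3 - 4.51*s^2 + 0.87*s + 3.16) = -1.71*s^5 - 3.33*s^4 - 6.81*s^3 + 3.16*s^2 - 2.08*s - 2.51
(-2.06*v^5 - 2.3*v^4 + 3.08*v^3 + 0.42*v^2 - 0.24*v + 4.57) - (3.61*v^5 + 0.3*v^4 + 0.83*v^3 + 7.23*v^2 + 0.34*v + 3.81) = -5.67*v^5 - 2.6*v^4 + 2.25*v^3 - 6.81*v^2 - 0.58*v + 0.76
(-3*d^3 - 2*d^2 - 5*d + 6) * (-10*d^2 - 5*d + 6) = 30*d^5 + 35*d^4 + 42*d^3 - 47*d^2 - 60*d + 36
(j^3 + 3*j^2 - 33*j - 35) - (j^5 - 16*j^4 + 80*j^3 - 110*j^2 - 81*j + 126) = -j^5 + 16*j^4 - 79*j^3 + 113*j^2 + 48*j - 161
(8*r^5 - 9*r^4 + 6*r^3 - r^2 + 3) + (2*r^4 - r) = 8*r^5 - 7*r^4 + 6*r^3 - r^2 - r + 3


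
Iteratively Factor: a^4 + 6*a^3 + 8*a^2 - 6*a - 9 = (a + 1)*(a^3 + 5*a^2 + 3*a - 9) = (a + 1)*(a + 3)*(a^2 + 2*a - 3) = (a + 1)*(a + 3)^2*(a - 1)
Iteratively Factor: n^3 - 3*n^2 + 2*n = (n - 1)*(n^2 - 2*n) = (n - 2)*(n - 1)*(n)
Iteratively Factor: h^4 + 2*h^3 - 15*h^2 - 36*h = (h)*(h^3 + 2*h^2 - 15*h - 36) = h*(h + 3)*(h^2 - h - 12) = h*(h - 4)*(h + 3)*(h + 3)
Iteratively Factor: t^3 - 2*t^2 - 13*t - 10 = (t - 5)*(t^2 + 3*t + 2) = (t - 5)*(t + 2)*(t + 1)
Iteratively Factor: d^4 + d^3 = (d)*(d^3 + d^2) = d^2*(d^2 + d) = d^2*(d + 1)*(d)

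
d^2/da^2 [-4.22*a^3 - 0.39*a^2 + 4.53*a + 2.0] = -25.32*a - 0.78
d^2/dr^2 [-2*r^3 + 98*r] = -12*r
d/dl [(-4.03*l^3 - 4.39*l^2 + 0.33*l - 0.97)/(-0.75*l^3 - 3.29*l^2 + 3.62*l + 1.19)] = (-1.77635683940025e-15*l^5 + 9.9662*l^4 - 28.6822*l^3 - 31.3757*l^2 - 16.8308*l + 3.9041)/(0.5625*l^6 + 4.935*l^5 + 5.3941*l^4 - 25.6046*l^3 + 5.2742*l^2 + 8.6156*l + 1.4161)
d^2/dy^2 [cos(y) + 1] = -cos(y)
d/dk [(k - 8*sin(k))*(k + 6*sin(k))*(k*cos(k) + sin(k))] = -k^3*sin(k) + 4*k^2*sin(k)^2 + 4*k^2*cos(k) - 2*k^2 + 144*k*sin(k)^3 - 8*k*sin(k)*cos(k) - 94*k*sin(k) - 192*sin(k)^2*cos(k) - 2*sin(k)^2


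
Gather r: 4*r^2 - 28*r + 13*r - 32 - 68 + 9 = 4*r^2 - 15*r - 91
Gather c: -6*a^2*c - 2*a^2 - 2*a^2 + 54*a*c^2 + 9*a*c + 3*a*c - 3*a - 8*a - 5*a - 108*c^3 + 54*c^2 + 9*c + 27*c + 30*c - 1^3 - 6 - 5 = -4*a^2 - 16*a - 108*c^3 + c^2*(54*a + 54) + c*(-6*a^2 + 12*a + 66) - 12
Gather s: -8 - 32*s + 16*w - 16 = -32*s + 16*w - 24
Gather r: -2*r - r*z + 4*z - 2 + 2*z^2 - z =r*(-z - 2) + 2*z^2 + 3*z - 2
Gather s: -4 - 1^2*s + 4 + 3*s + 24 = 2*s + 24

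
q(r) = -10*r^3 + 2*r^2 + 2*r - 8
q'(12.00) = -4270.00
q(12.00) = -16976.00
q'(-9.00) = -2464.00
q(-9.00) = 7426.00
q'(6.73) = -1329.87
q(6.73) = -2952.17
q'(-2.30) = -165.90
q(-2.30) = 119.65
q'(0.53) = -4.31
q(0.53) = -7.87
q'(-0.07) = 1.57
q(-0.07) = -8.13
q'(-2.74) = -234.19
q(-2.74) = 207.24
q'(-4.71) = -682.36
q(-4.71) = 1071.82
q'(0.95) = -21.28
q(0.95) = -12.87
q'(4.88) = -692.91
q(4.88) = -1112.75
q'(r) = -30*r^2 + 4*r + 2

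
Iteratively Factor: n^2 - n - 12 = (n - 4)*(n + 3)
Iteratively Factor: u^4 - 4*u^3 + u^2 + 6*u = (u - 3)*(u^3 - u^2 - 2*u) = u*(u - 3)*(u^2 - u - 2) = u*(u - 3)*(u - 2)*(u + 1)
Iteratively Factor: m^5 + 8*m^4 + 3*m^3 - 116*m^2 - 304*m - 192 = (m + 1)*(m^4 + 7*m^3 - 4*m^2 - 112*m - 192) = (m + 1)*(m + 4)*(m^3 + 3*m^2 - 16*m - 48) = (m + 1)*(m + 3)*(m + 4)*(m^2 - 16) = (m - 4)*(m + 1)*(m + 3)*(m + 4)*(m + 4)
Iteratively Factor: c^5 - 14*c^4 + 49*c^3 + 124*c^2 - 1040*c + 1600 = (c - 4)*(c^4 - 10*c^3 + 9*c^2 + 160*c - 400) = (c - 4)^2*(c^3 - 6*c^2 - 15*c + 100) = (c - 4)^2*(c + 4)*(c^2 - 10*c + 25) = (c - 5)*(c - 4)^2*(c + 4)*(c - 5)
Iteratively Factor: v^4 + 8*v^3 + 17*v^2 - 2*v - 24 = (v + 3)*(v^3 + 5*v^2 + 2*v - 8) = (v - 1)*(v + 3)*(v^2 + 6*v + 8) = (v - 1)*(v + 3)*(v + 4)*(v + 2)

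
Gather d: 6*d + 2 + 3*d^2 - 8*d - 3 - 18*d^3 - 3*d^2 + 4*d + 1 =-18*d^3 + 2*d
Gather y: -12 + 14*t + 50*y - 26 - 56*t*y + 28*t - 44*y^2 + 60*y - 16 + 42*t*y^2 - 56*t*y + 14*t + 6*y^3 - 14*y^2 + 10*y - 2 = 56*t + 6*y^3 + y^2*(42*t - 58) + y*(120 - 112*t) - 56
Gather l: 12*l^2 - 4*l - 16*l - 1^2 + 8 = 12*l^2 - 20*l + 7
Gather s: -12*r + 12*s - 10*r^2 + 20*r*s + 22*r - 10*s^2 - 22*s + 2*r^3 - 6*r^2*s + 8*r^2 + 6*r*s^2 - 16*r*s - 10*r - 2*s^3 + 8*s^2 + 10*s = 2*r^3 - 2*r^2 - 2*s^3 + s^2*(6*r - 2) + s*(-6*r^2 + 4*r)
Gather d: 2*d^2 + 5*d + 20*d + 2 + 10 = 2*d^2 + 25*d + 12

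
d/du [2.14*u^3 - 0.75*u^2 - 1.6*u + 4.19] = 6.42*u^2 - 1.5*u - 1.6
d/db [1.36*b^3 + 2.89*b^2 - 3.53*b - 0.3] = 4.08*b^2 + 5.78*b - 3.53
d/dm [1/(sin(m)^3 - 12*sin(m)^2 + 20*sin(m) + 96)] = (-3*sin(m)^2 + 24*sin(m) - 20)*cos(m)/(sin(m)^3 - 12*sin(m)^2 + 20*sin(m) + 96)^2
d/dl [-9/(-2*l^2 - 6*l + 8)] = 9*(-2*l - 3)/(2*(l^2 + 3*l - 4)^2)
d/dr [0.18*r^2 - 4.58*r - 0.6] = 0.36*r - 4.58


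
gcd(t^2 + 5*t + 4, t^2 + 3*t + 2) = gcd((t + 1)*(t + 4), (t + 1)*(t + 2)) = t + 1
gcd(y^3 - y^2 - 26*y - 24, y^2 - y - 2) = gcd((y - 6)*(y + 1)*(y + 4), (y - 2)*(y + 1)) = y + 1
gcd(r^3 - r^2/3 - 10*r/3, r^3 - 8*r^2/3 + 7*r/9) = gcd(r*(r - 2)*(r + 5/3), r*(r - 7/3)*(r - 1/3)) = r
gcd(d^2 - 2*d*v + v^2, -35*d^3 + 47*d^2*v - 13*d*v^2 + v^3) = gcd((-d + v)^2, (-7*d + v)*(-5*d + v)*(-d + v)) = -d + v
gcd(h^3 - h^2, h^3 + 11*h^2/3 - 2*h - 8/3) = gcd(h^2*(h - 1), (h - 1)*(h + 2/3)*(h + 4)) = h - 1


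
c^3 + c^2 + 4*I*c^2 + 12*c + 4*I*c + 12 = (c + 1)*(c - 2*I)*(c + 6*I)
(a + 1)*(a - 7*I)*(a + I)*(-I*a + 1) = -I*a^4 - 5*a^3 - I*a^3 - 5*a^2 - 13*I*a^2 + 7*a - 13*I*a + 7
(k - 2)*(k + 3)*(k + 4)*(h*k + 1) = h*k^4 + 5*h*k^3 - 2*h*k^2 - 24*h*k + k^3 + 5*k^2 - 2*k - 24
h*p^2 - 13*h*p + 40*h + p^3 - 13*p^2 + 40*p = (h + p)*(p - 8)*(p - 5)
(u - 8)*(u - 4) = u^2 - 12*u + 32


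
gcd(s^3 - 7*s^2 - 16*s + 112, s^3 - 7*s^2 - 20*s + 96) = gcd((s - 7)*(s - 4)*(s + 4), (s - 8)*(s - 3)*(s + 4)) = s + 4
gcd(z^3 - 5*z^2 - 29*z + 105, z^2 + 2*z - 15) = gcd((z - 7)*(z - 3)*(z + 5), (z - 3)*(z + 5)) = z^2 + 2*z - 15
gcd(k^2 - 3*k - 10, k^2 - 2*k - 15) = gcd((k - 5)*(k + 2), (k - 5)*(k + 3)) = k - 5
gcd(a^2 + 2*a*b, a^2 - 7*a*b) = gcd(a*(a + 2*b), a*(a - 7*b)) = a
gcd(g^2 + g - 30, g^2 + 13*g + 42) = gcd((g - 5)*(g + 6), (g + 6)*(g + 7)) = g + 6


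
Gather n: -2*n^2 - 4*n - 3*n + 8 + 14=-2*n^2 - 7*n + 22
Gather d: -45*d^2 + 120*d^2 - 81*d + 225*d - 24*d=75*d^2 + 120*d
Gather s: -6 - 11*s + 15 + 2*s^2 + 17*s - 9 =2*s^2 + 6*s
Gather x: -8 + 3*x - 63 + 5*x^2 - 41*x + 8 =5*x^2 - 38*x - 63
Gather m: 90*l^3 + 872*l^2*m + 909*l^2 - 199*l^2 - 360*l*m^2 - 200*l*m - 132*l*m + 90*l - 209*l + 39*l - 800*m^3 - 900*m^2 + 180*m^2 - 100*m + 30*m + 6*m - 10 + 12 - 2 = 90*l^3 + 710*l^2 - 80*l - 800*m^3 + m^2*(-360*l - 720) + m*(872*l^2 - 332*l - 64)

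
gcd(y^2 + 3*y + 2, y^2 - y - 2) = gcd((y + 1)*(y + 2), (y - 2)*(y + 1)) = y + 1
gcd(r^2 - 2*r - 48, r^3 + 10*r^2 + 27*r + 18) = r + 6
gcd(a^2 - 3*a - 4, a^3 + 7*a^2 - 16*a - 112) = a - 4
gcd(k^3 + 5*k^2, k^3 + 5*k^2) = k^3 + 5*k^2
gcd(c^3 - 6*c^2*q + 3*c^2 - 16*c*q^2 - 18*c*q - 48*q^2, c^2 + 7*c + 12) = c + 3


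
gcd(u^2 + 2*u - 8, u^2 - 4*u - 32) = u + 4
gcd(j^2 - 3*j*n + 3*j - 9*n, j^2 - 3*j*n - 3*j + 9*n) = j - 3*n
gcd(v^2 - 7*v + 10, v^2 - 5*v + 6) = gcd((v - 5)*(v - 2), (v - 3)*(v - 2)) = v - 2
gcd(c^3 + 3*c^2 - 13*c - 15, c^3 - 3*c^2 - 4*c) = c + 1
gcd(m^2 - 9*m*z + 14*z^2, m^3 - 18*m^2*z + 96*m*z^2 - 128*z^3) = -m + 2*z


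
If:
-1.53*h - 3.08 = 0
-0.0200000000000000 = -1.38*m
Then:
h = -2.01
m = 0.01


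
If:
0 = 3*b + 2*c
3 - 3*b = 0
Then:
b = 1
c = -3/2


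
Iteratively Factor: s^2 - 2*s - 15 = (s + 3)*(s - 5)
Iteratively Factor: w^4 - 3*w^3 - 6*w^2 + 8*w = (w + 2)*(w^3 - 5*w^2 + 4*w) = (w - 1)*(w + 2)*(w^2 - 4*w) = (w - 4)*(w - 1)*(w + 2)*(w)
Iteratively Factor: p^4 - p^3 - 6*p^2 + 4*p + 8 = (p - 2)*(p^3 + p^2 - 4*p - 4) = (p - 2)^2*(p^2 + 3*p + 2) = (p - 2)^2*(p + 2)*(p + 1)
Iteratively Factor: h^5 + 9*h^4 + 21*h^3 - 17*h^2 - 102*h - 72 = (h + 1)*(h^4 + 8*h^3 + 13*h^2 - 30*h - 72) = (h + 1)*(h + 3)*(h^3 + 5*h^2 - 2*h - 24) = (h + 1)*(h + 3)^2*(h^2 + 2*h - 8) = (h + 1)*(h + 3)^2*(h + 4)*(h - 2)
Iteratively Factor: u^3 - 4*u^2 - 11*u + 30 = (u - 5)*(u^2 + u - 6) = (u - 5)*(u + 3)*(u - 2)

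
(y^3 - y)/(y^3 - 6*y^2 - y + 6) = y/(y - 6)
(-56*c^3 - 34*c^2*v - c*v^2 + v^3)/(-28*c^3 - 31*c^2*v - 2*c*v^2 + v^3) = (2*c + v)/(c + v)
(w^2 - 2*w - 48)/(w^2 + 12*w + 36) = (w - 8)/(w + 6)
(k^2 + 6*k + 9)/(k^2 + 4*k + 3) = (k + 3)/(k + 1)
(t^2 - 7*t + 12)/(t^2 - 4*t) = (t - 3)/t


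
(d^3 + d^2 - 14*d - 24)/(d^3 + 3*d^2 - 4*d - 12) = (d - 4)/(d - 2)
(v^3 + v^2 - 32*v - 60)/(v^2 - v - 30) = v + 2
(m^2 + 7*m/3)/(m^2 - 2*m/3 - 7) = m/(m - 3)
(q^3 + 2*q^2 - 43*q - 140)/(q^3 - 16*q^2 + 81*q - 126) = (q^2 + 9*q + 20)/(q^2 - 9*q + 18)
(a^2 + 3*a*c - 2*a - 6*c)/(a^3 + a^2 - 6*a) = (a + 3*c)/(a*(a + 3))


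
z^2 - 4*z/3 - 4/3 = (z - 2)*(z + 2/3)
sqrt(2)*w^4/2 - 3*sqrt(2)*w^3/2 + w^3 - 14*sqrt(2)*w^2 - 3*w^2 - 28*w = w*(w - 7)*(w + 4)*(sqrt(2)*w/2 + 1)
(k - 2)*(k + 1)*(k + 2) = k^3 + k^2 - 4*k - 4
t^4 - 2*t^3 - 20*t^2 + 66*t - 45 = (t - 3)^2*(t - 1)*(t + 5)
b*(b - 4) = b^2 - 4*b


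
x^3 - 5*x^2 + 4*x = x*(x - 4)*(x - 1)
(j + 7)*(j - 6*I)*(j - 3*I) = j^3 + 7*j^2 - 9*I*j^2 - 18*j - 63*I*j - 126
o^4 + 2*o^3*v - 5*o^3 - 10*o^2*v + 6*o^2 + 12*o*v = o*(o - 3)*(o - 2)*(o + 2*v)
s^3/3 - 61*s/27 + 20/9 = (s/3 + 1)*(s - 5/3)*(s - 4/3)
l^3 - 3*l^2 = l^2*(l - 3)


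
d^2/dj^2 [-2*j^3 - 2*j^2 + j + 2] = -12*j - 4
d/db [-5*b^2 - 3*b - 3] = -10*b - 3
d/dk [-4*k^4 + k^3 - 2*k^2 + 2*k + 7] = -16*k^3 + 3*k^2 - 4*k + 2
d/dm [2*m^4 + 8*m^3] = 8*m^2*(m + 3)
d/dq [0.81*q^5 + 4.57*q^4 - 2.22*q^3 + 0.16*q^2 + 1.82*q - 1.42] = 4.05*q^4 + 18.28*q^3 - 6.66*q^2 + 0.32*q + 1.82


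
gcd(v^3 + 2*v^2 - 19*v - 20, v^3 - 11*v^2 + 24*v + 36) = v + 1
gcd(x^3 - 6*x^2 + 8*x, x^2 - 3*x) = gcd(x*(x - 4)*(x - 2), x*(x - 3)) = x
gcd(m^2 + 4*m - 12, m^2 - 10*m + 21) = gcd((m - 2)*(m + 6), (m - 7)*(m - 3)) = 1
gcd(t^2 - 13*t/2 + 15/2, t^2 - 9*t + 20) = t - 5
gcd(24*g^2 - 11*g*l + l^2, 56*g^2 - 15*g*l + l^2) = 8*g - l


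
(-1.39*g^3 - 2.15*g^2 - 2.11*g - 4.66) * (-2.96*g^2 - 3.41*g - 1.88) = 4.1144*g^5 + 11.1039*g^4 + 16.1903*g^3 + 25.0307*g^2 + 19.8574*g + 8.7608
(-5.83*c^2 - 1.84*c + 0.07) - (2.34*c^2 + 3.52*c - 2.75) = -8.17*c^2 - 5.36*c + 2.82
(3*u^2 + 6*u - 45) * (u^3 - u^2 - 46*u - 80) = 3*u^5 + 3*u^4 - 189*u^3 - 471*u^2 + 1590*u + 3600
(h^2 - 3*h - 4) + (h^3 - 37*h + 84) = h^3 + h^2 - 40*h + 80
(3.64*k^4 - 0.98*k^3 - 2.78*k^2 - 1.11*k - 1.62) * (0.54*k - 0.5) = 1.9656*k^5 - 2.3492*k^4 - 1.0112*k^3 + 0.7906*k^2 - 0.3198*k + 0.81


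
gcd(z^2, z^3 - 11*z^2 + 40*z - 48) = 1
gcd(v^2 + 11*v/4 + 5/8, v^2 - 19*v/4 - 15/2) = 1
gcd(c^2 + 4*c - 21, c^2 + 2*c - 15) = c - 3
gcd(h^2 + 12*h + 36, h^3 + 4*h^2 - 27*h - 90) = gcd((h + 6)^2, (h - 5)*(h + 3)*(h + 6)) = h + 6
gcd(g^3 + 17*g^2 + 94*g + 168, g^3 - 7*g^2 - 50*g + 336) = g + 7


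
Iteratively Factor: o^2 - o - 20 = (o + 4)*(o - 5)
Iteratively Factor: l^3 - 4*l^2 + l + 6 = (l - 3)*(l^2 - l - 2) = (l - 3)*(l + 1)*(l - 2)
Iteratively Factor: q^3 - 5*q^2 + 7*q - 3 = (q - 1)*(q^2 - 4*q + 3) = (q - 1)^2*(q - 3)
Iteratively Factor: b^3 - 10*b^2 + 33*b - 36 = (b - 4)*(b^2 - 6*b + 9) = (b - 4)*(b - 3)*(b - 3)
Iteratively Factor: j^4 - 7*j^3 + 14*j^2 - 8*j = (j - 2)*(j^3 - 5*j^2 + 4*j) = (j - 4)*(j - 2)*(j^2 - j) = j*(j - 4)*(j - 2)*(j - 1)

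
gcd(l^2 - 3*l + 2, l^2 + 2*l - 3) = l - 1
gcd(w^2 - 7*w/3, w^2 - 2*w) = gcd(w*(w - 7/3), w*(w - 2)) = w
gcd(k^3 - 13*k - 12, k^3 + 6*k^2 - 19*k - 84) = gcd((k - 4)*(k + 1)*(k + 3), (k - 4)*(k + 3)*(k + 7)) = k^2 - k - 12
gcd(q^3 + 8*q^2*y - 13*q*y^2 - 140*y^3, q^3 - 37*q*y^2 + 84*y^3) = -q^2 - 3*q*y + 28*y^2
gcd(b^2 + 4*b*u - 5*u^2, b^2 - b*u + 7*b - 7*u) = -b + u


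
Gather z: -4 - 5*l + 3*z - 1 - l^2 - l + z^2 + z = -l^2 - 6*l + z^2 + 4*z - 5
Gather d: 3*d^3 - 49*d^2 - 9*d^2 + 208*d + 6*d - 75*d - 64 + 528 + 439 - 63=3*d^3 - 58*d^2 + 139*d + 840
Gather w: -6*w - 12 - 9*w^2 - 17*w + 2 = -9*w^2 - 23*w - 10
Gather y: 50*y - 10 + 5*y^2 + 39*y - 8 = 5*y^2 + 89*y - 18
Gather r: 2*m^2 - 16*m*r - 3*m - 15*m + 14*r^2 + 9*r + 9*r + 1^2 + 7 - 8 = 2*m^2 - 18*m + 14*r^2 + r*(18 - 16*m)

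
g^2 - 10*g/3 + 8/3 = (g - 2)*(g - 4/3)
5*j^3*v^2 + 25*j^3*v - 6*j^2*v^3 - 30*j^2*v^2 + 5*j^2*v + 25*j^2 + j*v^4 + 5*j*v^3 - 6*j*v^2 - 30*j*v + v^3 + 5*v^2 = (-5*j + v)*(-j + v)*(v + 5)*(j*v + 1)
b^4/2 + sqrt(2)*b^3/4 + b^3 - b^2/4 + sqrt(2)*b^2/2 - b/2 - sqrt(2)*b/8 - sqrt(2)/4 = (b/2 + 1)*(b - sqrt(2)/2)*(b + sqrt(2)/2)^2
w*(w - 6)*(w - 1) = w^3 - 7*w^2 + 6*w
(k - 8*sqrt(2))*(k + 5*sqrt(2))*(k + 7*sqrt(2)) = k^3 + 4*sqrt(2)*k^2 - 122*k - 560*sqrt(2)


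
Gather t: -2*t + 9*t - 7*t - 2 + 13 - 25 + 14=0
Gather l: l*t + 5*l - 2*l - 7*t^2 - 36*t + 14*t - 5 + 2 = l*(t + 3) - 7*t^2 - 22*t - 3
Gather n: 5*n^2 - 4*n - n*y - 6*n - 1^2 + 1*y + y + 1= 5*n^2 + n*(-y - 10) + 2*y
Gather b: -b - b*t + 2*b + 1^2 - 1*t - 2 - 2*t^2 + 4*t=b*(1 - t) - 2*t^2 + 3*t - 1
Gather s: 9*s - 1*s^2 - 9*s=-s^2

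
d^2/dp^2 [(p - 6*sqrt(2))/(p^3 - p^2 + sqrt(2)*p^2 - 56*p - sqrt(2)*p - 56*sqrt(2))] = 2*(-(p - 6*sqrt(2))*(-3*p^2 - 2*sqrt(2)*p + 2*p + sqrt(2) + 56)^2 + (-3*p^2 - 2*sqrt(2)*p + 2*p - (p - 6*sqrt(2))*(3*p - 1 + sqrt(2)) + sqrt(2) + 56)*(-p^3 - sqrt(2)*p^2 + p^2 + sqrt(2)*p + 56*p + 56*sqrt(2)))/(-p^3 - sqrt(2)*p^2 + p^2 + sqrt(2)*p + 56*p + 56*sqrt(2))^3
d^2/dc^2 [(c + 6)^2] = 2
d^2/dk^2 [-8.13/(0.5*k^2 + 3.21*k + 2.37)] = 8.13*(0.5*k^2 + 3.21*k - (1.0*k + 3.21)*(2.0*k + 6.42) + 2.37)/(0.5*k^2 + 3.21*k + 2.37)^3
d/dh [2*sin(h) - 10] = 2*cos(h)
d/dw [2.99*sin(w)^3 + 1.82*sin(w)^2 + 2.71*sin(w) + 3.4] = (8.97*sin(w)^2 + 3.64*sin(w) + 2.71)*cos(w)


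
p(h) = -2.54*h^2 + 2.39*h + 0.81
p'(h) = 2.39 - 5.08*h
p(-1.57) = -9.20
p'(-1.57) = 10.37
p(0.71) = 1.23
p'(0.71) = -1.22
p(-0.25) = 0.05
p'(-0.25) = 3.66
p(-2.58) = -22.26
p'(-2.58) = 15.50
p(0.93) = 0.84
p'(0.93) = -2.33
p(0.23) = 1.23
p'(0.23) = 1.22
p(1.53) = -1.48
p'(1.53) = -5.38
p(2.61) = -10.25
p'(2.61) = -10.87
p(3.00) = -14.88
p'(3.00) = -12.85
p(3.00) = -14.88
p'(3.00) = -12.85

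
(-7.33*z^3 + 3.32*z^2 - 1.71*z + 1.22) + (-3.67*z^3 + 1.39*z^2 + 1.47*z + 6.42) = -11.0*z^3 + 4.71*z^2 - 0.24*z + 7.64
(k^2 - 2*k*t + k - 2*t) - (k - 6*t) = k^2 - 2*k*t + 4*t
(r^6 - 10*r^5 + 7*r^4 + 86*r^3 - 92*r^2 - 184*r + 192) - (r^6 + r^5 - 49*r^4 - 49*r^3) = -11*r^5 + 56*r^4 + 135*r^3 - 92*r^2 - 184*r + 192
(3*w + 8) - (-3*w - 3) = 6*w + 11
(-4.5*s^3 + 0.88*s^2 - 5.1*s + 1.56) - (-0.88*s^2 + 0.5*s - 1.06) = -4.5*s^3 + 1.76*s^2 - 5.6*s + 2.62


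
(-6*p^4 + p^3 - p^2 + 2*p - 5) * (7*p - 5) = -42*p^5 + 37*p^4 - 12*p^3 + 19*p^2 - 45*p + 25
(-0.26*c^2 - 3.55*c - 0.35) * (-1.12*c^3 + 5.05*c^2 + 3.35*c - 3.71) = 0.2912*c^5 + 2.663*c^4 - 18.4065*c^3 - 12.6954*c^2 + 11.998*c + 1.2985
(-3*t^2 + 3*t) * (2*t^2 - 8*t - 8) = -6*t^4 + 30*t^3 - 24*t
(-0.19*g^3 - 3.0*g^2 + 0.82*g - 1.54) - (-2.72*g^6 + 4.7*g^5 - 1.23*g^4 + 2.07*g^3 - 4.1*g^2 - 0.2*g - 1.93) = 2.72*g^6 - 4.7*g^5 + 1.23*g^4 - 2.26*g^3 + 1.1*g^2 + 1.02*g + 0.39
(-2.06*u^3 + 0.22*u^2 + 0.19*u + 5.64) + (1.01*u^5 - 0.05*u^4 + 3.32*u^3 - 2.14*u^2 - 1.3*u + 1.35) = 1.01*u^5 - 0.05*u^4 + 1.26*u^3 - 1.92*u^2 - 1.11*u + 6.99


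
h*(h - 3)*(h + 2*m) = h^3 + 2*h^2*m - 3*h^2 - 6*h*m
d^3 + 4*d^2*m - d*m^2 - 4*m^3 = (d - m)*(d + m)*(d + 4*m)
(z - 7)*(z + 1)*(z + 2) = z^3 - 4*z^2 - 19*z - 14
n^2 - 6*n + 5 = (n - 5)*(n - 1)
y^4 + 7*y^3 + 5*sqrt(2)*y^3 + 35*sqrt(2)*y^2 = y^2*(y + 7)*(y + 5*sqrt(2))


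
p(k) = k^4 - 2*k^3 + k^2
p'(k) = 4*k^3 - 6*k^2 + 2*k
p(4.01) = 145.69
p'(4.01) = 169.46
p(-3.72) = 308.30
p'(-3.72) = -296.39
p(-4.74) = 740.25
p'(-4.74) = -570.27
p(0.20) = 0.03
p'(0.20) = 0.19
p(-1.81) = 25.87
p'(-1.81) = -47.00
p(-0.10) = 0.01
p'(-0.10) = -0.26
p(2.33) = 9.60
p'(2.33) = 22.68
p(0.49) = 0.06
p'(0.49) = 0.01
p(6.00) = 900.00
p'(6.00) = 660.00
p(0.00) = 0.00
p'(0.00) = 0.00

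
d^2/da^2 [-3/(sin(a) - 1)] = 3*(sin(a) + 2)/(sin(a) - 1)^2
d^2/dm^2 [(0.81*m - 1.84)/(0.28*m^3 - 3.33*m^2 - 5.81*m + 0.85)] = (0.381024*m^5 - 6.262536*m^4 + 48.04929*m^3 - 106.774944*m^2 - 197.210442*m - 126.638318)/(0.021952*m^9 - 0.783216*m^8 + 7.948164*m^7 - 4.222653*m^6 - 169.679643*m^5 - 317.243424*m^4 - 96.844811*m^3 + 78.86028*m^2 - 12.593175*m + 0.614125)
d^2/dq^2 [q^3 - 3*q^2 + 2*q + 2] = 6*q - 6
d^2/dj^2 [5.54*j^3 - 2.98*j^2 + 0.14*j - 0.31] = 33.24*j - 5.96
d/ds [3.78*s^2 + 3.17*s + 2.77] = 7.56*s + 3.17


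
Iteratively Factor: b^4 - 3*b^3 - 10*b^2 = (b)*(b^3 - 3*b^2 - 10*b) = b*(b + 2)*(b^2 - 5*b) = b^2*(b + 2)*(b - 5)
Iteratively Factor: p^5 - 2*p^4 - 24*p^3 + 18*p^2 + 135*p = (p - 3)*(p^4 + p^3 - 21*p^2 - 45*p) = p*(p - 3)*(p^3 + p^2 - 21*p - 45) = p*(p - 3)*(p + 3)*(p^2 - 2*p - 15) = p*(p - 3)*(p + 3)^2*(p - 5)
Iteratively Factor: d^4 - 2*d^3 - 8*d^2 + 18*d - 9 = (d - 1)*(d^3 - d^2 - 9*d + 9) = (d - 3)*(d - 1)*(d^2 + 2*d - 3) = (d - 3)*(d - 1)^2*(d + 3)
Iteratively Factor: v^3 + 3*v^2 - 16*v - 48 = (v + 4)*(v^2 - v - 12) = (v + 3)*(v + 4)*(v - 4)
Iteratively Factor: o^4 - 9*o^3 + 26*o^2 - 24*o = (o - 2)*(o^3 - 7*o^2 + 12*o) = (o - 3)*(o - 2)*(o^2 - 4*o) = (o - 4)*(o - 3)*(o - 2)*(o)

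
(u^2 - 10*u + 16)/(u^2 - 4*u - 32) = (u - 2)/(u + 4)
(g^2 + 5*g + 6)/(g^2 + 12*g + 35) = (g^2 + 5*g + 6)/(g^2 + 12*g + 35)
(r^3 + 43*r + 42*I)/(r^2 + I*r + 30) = (r^2 - 6*I*r + 7)/(r - 5*I)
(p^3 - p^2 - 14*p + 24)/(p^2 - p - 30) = (-p^3 + p^2 + 14*p - 24)/(-p^2 + p + 30)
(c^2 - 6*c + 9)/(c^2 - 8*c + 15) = (c - 3)/(c - 5)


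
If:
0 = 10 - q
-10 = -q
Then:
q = 10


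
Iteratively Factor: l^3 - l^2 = (l)*(l^2 - l) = l^2*(l - 1)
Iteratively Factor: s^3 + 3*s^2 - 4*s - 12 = (s + 2)*(s^2 + s - 6) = (s + 2)*(s + 3)*(s - 2)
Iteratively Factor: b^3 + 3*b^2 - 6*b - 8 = (b + 4)*(b^2 - b - 2) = (b + 1)*(b + 4)*(b - 2)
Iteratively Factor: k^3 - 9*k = (k)*(k^2 - 9) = k*(k + 3)*(k - 3)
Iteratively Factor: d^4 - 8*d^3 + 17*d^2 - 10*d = (d - 2)*(d^3 - 6*d^2 + 5*d) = (d - 5)*(d - 2)*(d^2 - d) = (d - 5)*(d - 2)*(d - 1)*(d)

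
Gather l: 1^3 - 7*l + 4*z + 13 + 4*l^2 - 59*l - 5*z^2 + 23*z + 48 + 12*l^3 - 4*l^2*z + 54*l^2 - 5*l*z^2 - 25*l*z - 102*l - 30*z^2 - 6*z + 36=12*l^3 + l^2*(58 - 4*z) + l*(-5*z^2 - 25*z - 168) - 35*z^2 + 21*z + 98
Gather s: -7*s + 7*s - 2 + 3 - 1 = 0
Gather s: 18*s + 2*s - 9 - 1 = 20*s - 10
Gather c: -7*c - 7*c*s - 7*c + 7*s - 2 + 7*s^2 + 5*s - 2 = c*(-7*s - 14) + 7*s^2 + 12*s - 4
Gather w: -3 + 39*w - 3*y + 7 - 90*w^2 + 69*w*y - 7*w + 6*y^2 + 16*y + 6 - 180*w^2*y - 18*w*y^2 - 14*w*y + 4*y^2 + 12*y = w^2*(-180*y - 90) + w*(-18*y^2 + 55*y + 32) + 10*y^2 + 25*y + 10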